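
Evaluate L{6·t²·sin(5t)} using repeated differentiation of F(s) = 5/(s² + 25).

F(s) = 5/(s² + 25). F'(s) = -10s/(s² + 25)². F''(s) = -10(25 - 3s²)/(s² + 25)³ = (30s² - 250)/(s² + 25)³. So L{t²·sin(5t)} = (-1)² F''(s) = (30s² - 250)/(s² + 25)³. Then L{6·t²·sin(5t)} = 6·(30s² - 250)/(s² + 25)³ = (180s² - 1500)/(s² + 25)³

Final answer: (180s² - 1500)/(s² + 25)³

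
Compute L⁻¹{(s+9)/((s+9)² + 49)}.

Using frequency shift: L⁻¹{(s-a)/((s-a)² + b²)} = e^(at)cos(bt). Here a=-9, b=7

Final answer: e^(-9t)·cos(7t)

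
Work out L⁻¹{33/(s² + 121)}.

This is the form c·a/(s² + a²) with a = 11, c = 3. L⁻¹ = 3·sin(11t)

Final answer: 3·sin(11t)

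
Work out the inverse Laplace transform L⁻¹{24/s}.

L⁻¹{c/s} = c, so L⁻¹{24/s} = 24

Final answer: 24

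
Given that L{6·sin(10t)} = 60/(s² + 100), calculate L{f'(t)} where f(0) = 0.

L{f'(t)} = s·F(s) - f(0) = s·60/(s² + 100) - 0 = 60s/(s² + 100)

Final answer: 60s/(s² + 100)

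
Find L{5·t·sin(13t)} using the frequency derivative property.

L{sin(13t)} = 13/(s² + 169). By L{t·f(t)} = -F'(s): -d/ds[13/(s² + 169)] = -(13)·(-2s)/(s² + 169)² = 26s/(s² + 169)². Then L{5·t·sin(13t)} = 5·26s/(s² + 169)² = 130s/(s² + 169)²

Final answer: 130s/(s² + 169)²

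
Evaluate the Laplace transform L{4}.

L{4} = 4 · L{1} = 4/s

Final answer: 4/s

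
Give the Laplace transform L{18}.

L{18} = 18 · L{1} = 18/s

Final answer: 18/s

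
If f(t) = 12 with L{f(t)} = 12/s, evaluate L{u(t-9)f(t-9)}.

Time shift theorem: L{u(t-a)f(t-a)} = e^(-as)F(s). Here a=9, F(s) = 12/s, so L{u(t-9)f(t-9)} = e^(-9s)·12/s

Final answer: e^(-9s)·12/s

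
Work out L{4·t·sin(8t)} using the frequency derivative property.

L{sin(8t)} = 8/(s² + 64). By L{t·f(t)} = -F'(s): -d/ds[8/(s² + 64)] = -(8)·(-2s)/(s² + 64)² = 16s/(s² + 64)². Then L{4·t·sin(8t)} = 4·16s/(s² + 64)² = 64s/(s² + 64)²

Final answer: 64s/(s² + 64)²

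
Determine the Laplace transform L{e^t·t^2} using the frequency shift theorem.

L{e^(at)·t^n} = n!/(s-a)^(n+1), so L{e^t·t^2} = 2/(s-1)^3

Final answer: 2/(s-1)^3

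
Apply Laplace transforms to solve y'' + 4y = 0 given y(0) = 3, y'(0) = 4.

L{y''} + 4L{y} = 0. s²Y - 3s - 4 + 4Y = 0. Y(s² + 4) = 3s + 4. Y = (3s + 4)/(s² + 4). Inverting: y(t) = 3cos(2t) + 2sin(2t)

Final answer: y(t) = 3cos(2t) + 2sin(2t)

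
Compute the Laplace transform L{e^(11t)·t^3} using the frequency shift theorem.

L{e^(at)·t^n} = n!/(s-a)^(n+1), so L{e^(11t)·t^3} = 6/(s-11)^4

Final answer: 6/(s-11)^4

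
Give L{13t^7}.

L{t^n} = n!/s^(n+1). So L{13t^7} = 13·7!/s^8 = 65520/s^8

Final answer: 65520/s^8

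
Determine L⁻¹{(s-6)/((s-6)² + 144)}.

Using frequency shift: L⁻¹{(s-a)/((s-a)² + b²)} = e^(at)cos(bt). Here a=6, b=12

Final answer: e^(6t)·cos(12t)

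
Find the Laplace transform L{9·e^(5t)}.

L{e^(at)} = 1/(s-a), so L{e^(5t)} = 1/(s-5). Then L{9·e^(5t)} = 9/(s-5)

Final answer: 9/(s-5)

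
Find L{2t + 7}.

L{2t + 7} = 2·L{t} + 7·L{1} = 2/s² + 7/s

Final answer: 2/s² + 7/s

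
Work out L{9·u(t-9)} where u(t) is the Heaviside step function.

L{u(t-a)} = e^(-as)/s. Here a=9, so L{u(t-9)} = e^(-9s)/s, and L{9·u(t-9)} = 9·e^(-9s)/s

Final answer: 9·e^(-9s)/s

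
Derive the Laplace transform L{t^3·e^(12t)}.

L{t^n·e^(at)} = n!/(s-a)^(n+1), so L{t^3·e^(12t)} = 6/(s-12)^4

Final answer: 6/(s-12)^4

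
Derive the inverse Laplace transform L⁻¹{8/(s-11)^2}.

L⁻¹{n!/(s-a)^(n+1)} = t^n·e^(at) with n=1, a=11. So L⁻¹{1/(s-11)^2} = t·e^(11t), and L⁻¹{8/(s-11)^2} = (8/1)·t·e^(11t) = 8·t·e^(11t)

Final answer: 8·t·e^(11t)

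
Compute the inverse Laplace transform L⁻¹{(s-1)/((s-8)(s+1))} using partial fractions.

Using partial fractions, f(t) = (7e^(8t) + 2e^(-t))/9

Final answer: (7e^(8t) + 2e^(-t))/9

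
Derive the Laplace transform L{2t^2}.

L{2t^2} = 2 · L{t^2} = 2 · 2/s^3 = 4/s^3

Final answer: 4/s^3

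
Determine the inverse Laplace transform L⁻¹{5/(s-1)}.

L⁻¹{1/(s-a)} = e^(at), so L⁻¹{1/(s-1)} = e^t, and L⁻¹{5/(s-1)} = 5·e^t

Final answer: 5·e^t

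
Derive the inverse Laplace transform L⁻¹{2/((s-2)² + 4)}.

Using frequency shift, L⁻¹{2/((s-2)² + 4)} = e^(2t)·sin(2t)

Final answer: e^(2t)·sin(2t)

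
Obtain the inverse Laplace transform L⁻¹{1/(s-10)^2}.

L⁻¹{n!/(s-a)^(n+1)} = t^n·e^(at), so L⁻¹{1/(s-10)^2} = t·e^(10t)

Final answer: t·e^(10t)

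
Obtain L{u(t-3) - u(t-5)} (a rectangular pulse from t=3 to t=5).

L{u(t-a)} = e^(-as)/s. L{u(t-3) - u(t-5)} = (e^(-3s) - e^(-5s))/s

Final answer: (e^(-3s) - e^(-5s))/s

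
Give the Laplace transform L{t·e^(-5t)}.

L{t^n·e^(at)} = n!/(s-a)^(n+1), so L{t·e^(-5t)} = 1/(s+5)^2

Final answer: 1/(s+5)^2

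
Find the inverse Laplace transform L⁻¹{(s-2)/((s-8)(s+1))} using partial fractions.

Using partial fractions, f(t) = (6e^(8t) + 3e^(-t))/9

Final answer: (6e^(8t) + 3e^(-t))/9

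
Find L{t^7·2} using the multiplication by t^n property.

L{2} = 2/s. d^1/ds^1[1/s] = -1/s². d^2/ds^2[1/s] = 2/s^3. d^3/ds^3[1/s] = -6/s^4. d^4/ds^4[1/s] = 24/s^5. d^5/ds^5[1/s] = -120/s^6. d^6/ds^6[1/s] = 720/s^7. d^7/ds^7[1/s] = -5040/s^8. So L{t^7} = (-1)^{7}·-5040/s^8 = 5040/s^8. Then L{t^7·2} = 2·5040/s^8 = 10080/s^8

Final answer: 10080/s^8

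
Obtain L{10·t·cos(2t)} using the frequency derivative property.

L{cos(2t)} = s/(s² + 4). Derivative: d/ds[s/(s² + 4)] = [(s² + 4) - s·2s]/(s² + 4)² = (4 - s²)/(s² + 4)². So L{t·cos(2t)} = -F'(s) = (s² - 4)/(s² + 4)². Then L{10·t·cos(2t)} = 10·(s² - 4)/(s² + 4)²

Final answer: 10·(s² - 4)/(s² + 4)²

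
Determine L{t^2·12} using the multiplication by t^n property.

L{12} = 12/s. d^1/ds^1[1/s] = -1/s². d^2/ds^2[1/s] = 2/s^3. So L{t^2} = (-1)^{2}·2/s^3 = 2/s^3. Then L{t^2·12} = 12·2/s^3 = 24/s^3

Final answer: 24/s^3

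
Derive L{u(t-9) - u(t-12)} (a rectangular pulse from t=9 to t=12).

L{u(t-a)} = e^(-as)/s. L{u(t-9) - u(t-12)} = (e^(-9s) - e^(-12s))/s

Final answer: (e^(-9s) - e^(-12s))/s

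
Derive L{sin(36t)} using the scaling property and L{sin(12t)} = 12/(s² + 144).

Using L{f(at)} = (1/a)F(s/a) with a=3: L{sin(36t)} = (1/3) · 12/((s/3)² + 144) = (1/3) · 12·9/(s² + 1296) = 36/(s² + 1296)

Final answer: 36/(s² + 1296)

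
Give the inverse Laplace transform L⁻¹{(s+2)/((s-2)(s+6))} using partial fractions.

Using partial fractions, f(t) = (4e^(2t) + 4e^(-6t))/8

Final answer: (4e^(2t) + 4e^(-6t))/8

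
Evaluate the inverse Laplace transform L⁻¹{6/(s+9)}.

L⁻¹{1/(s-a)} = e^(at), so L⁻¹{1/(s+9)} = e^(-9t), and L⁻¹{6/(s+9)} = 6·e^(-9t)

Final answer: 6·e^(-9t)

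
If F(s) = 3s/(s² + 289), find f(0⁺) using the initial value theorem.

f(0⁺) = lim_{s→∞} s·3s/(s² + 289) = lim_{s→∞} 3s²/(s² + 289) = 3

Final answer: 3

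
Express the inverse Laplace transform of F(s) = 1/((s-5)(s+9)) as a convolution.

1/((s-5)(s+9)) = (1/(s-5))·(1/(s+9)) = L{e^(5t)}·L{e^(-9t)}. So f(t) = e^(5t)*e^(-9t) = ∫₀ᵗ e^(5τ)·e^(-9(t-τ)) dτ

Final answer: ∫₀ᵗ e^(5τ)·e^(-9(t-τ)) dτ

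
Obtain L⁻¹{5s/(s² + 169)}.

This is the form c·s/(s² + a²) with a = 13, c = 5. L⁻¹ = 5·cos(13t)

Final answer: 5·cos(13t)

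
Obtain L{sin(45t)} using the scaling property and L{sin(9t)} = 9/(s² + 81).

Using L{f(at)} = (1/a)F(s/a) with a=5: L{sin(45t)} = (1/5) · 9/((s/5)² + 81) = (1/5) · 9·25/(s² + 2025) = 45/(s² + 2025)

Final answer: 45/(s² + 2025)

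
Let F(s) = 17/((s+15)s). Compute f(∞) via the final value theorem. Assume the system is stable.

f(∞) = lim_{s→0} sF(s) = lim_{s→0} 17/(s+15) = 17/15

Final answer: 17/15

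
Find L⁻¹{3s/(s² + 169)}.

This is the form c·s/(s² + a²) with a = 13, c = 3. L⁻¹ = 3·cos(13t)

Final answer: 3·cos(13t)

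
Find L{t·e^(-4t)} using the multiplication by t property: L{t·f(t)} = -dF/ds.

Using L{t^n·e^(at)} = n!/(s-a)^(n+1), L{t·e^(-4t)} = 1/(s+4)^2

Final answer: 1/(s+4)^2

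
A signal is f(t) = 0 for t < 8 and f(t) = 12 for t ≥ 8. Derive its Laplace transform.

f(t) = 12·u(t-8). L{u(t-8)} = e^(-8s)/s, so L{f(t)} = 12·e^(-8s)/s

Final answer: 12·e^(-8s)/s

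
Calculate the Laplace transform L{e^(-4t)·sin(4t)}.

L{e^(at)·sin(ωt)} = ω/((s-a)² + ω²), so L{e^(-4t)·sin(4t)} = 4/((s+4)² + 16)

Final answer: 4/((s+4)² + 16)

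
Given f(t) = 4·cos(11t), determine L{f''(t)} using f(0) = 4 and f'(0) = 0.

F(s) = 4s/(s² + 121). L{f''(t)} = s²F(s) - sf(0) - f'(0) = 4s³/(s² + 121) - 4s = (4s³ - 4s(s² + 121))/(s² + 121) = -484s/(s² + 121)

Final answer: -484s/(s² + 121)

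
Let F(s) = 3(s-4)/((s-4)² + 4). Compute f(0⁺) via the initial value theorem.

f(0⁺) = lim_{s→∞} sF(s) = lim_{s→∞} 3s(s-4)/((s-4)² + 4) = 3

Final answer: 3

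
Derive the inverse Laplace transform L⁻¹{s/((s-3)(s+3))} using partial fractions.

Using partial fractions, f(t) = (3e^(3t) + 3e^(-3t))/6

Final answer: (3e^(3t) + 3e^(-3t))/6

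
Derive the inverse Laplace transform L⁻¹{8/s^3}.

L⁻¹{n!/s^(n+1)} = t^n with n=2. So L⁻¹{2/s^3} = t^2, and L⁻¹{8/s^3} = (8/2)·t^2 = 4·t^2

Final answer: 4·t^2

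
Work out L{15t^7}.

L{t^n} = n!/s^(n+1). So L{15t^7} = 15·7!/s^8 = 75600/s^8

Final answer: 75600/s^8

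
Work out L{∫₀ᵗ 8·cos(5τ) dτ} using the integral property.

L{∫₀ᵗ f(τ)dτ} = F(s)/s with F(s) = 8s/(s² + 25), so the result is (8s/(s² + 25))/s = 8/(s² + 25)

Final answer: 8/(s² + 25)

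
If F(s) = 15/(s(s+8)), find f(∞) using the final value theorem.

f(∞) = lim_{s→0} s·15/(s(s+8)) = lim_{s→0} 15/(s+8) = 15/8 = 15/8

Final answer: 15/8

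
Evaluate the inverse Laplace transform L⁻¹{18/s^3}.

L⁻¹{n!/s^(n+1)} = t^n with n=2. So L⁻¹{2/s^3} = t^2, and L⁻¹{18/s^3} = (18/2)·t^2 = 9·t^2

Final answer: 9·t^2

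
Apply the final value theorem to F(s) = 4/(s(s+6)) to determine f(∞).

f(∞) = lim_{s→0} s·4/(s(s+6)) = lim_{s→0} 4/(s+6) = 4/6 = 2/3

Final answer: 2/3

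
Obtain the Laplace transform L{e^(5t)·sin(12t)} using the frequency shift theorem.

Frequency shift: L{e^(at)f(t)} = F(s-a). L{e^(5t)·sin(12t)} = 12/((s-5)² + 144)

Final answer: 12/((s-5)² + 144)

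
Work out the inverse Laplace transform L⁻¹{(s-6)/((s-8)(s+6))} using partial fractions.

Using partial fractions, f(t) = (2e^(8t) + 12e^(-6t))/14

Final answer: (2e^(8t) + 12e^(-6t))/14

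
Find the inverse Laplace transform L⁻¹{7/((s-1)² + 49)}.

Using frequency shift, L⁻¹{7/((s-1)² + 49)} = e^t·sin(7t)

Final answer: e^t·sin(7t)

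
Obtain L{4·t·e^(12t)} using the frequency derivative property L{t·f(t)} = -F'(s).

L{e^(12t)} = 1/(s-12). By frequency derivative: L{t·e^(12t)} = -d/ds[1/(s-12)] = -(-1)/(s-12)² = 1/(s-12)². Then L{4·t·e^(12t)} = 4·1/(s-12)² = 4/(s-12)²

Final answer: 4/(s-12)²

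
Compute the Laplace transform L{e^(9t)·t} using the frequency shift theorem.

L{e^(at)·t^n} = n!/(s-a)^(n+1), so L{e^(9t)·t} = 1/(s-9)^2

Final answer: 1/(s-9)^2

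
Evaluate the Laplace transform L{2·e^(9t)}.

L{e^(at)} = 1/(s-a), so L{e^(9t)} = 1/(s-9). Then L{2·e^(9t)} = 2/(s-9)

Final answer: 2/(s-9)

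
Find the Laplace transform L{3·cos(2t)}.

L{cos(ωt)} = s/(s² + ω²), so L{cos(2t)} = s/(s² + 4). Then L{3·cos(2t)} = 3·s/(s² + 4) = 3s/(s² + 4)

Final answer: 3s/(s² + 4)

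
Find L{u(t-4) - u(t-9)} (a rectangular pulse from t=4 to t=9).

L{u(t-a)} = e^(-as)/s. L{u(t-4) - u(t-9)} = (e^(-4s) - e^(-9s))/s

Final answer: (e^(-4s) - e^(-9s))/s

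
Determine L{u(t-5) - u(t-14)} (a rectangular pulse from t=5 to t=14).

L{u(t-a)} = e^(-as)/s. L{u(t-5) - u(t-14)} = (e^(-5s) - e^(-14s))/s

Final answer: (e^(-5s) - e^(-14s))/s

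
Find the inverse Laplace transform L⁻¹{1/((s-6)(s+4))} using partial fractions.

Decompose: A/(s-6) + B/(s+4). A = 1/10, B = -1/10. f(t) = (e^(6t) - e^(-4t))/10

Final answer: (e^(6t) - e^(-4t))/10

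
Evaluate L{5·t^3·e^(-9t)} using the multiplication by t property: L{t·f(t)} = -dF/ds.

Using L{t^n·e^(at)} = n!/(s-a)^(n+1), L{t^3·e^(-9t)} = 6/(s+9)^4, so L{5·t^3·e^(-9t)} = 5·6/(s+9)^4 = 30/(s+9)^4

Final answer: 30/(s+9)^4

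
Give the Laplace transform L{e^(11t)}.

L{e^(at)} = 1/(s-a), so L{e^(11t)} = 1/(s-11)

Final answer: 1/(s-11)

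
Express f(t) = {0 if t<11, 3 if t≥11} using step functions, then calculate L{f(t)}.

f(t) = 3·u(t-11). L{u(t-11)} = e^(-11s)/s, so L{f(t)} = 3·e^(-11s)/s

Final answer: 3·e^(-11s)/s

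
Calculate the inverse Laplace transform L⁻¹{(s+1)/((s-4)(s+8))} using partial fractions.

Using partial fractions, f(t) = (5e^(4t) + 7e^(-8t))/12

Final answer: (5e^(4t) + 7e^(-8t))/12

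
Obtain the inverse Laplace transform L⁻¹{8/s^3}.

L⁻¹{n!/s^(n+1)} = t^n with n=2. So L⁻¹{2/s^3} = t^2, and L⁻¹{8/s^3} = (8/2)·t^2 = 4·t^2

Final answer: 4·t^2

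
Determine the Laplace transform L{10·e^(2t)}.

L{e^(at)} = 1/(s-a), so L{e^(2t)} = 1/(s-2). Then L{10·e^(2t)} = 10/(s-2)

Final answer: 10/(s-2)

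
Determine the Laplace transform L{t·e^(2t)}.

L{t^n·e^(at)} = n!/(s-a)^(n+1), so L{t·e^(2t)} = 1/(s-2)^2

Final answer: 1/(s-2)^2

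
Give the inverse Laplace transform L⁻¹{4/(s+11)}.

L⁻¹{1/(s-a)} = e^(at), so L⁻¹{1/(s+11)} = e^(-11t), and L⁻¹{4/(s+11)} = 4·e^(-11t)

Final answer: 4·e^(-11t)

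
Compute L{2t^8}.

L{t^n} = n!/s^(n+1). So L{2t^8} = 2·8!/s^9 = 80640/s^9

Final answer: 80640/s^9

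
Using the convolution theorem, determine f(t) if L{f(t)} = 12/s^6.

12/s^6 = (12/s)·(1/s^5) = L{12}·L{t^4/24}. By convolution, f(t) = 12*t^4/24 = ∫₀ᵗ 12·τ^4/24 dτ = 12·t^5/120

Final answer: 12·t^5/120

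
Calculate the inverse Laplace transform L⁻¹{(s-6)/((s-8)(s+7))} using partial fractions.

Using partial fractions, f(t) = (2e^(8t) + 13e^(-7t))/15

Final answer: (2e^(8t) + 13e^(-7t))/15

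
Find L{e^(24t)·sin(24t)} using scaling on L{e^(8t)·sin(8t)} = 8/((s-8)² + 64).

Scaling with a=3: L{e^(24t)·sin(24t)} = (1/3) · 8/((s/3-8)² + 64). Simplifying: 24/((s-24)² + 576)

Final answer: 24/((s-24)² + 576)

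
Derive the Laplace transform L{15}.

L{15} = 15 · L{1} = 15/s

Final answer: 15/s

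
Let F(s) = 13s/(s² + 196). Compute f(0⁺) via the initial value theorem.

f(0⁺) = lim_{s→∞} s·13s/(s² + 196) = lim_{s→∞} 13s²/(s² + 196) = 13

Final answer: 13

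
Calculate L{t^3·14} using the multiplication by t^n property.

L{14} = 14/s. d^1/ds^1[1/s] = -1/s². d^2/ds^2[1/s] = 2/s^3. d^3/ds^3[1/s] = -6/s^4. So L{t^3} = (-1)^{3}·-6/s^4 = 6/s^4. Then L{t^3·14} = 14·6/s^4 = 84/s^4

Final answer: 84/s^4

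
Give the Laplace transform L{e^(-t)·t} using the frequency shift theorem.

L{e^(at)·t^n} = n!/(s-a)^(n+1), so L{e^(-t)·t} = 1/(s+1)^2

Final answer: 1/(s+1)^2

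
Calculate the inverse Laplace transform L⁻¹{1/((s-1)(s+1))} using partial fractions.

Decompose: A/(s-1) + B/(s+1). A = 1/2, B = -1/2. f(t) = (e^t - e^(-t))/2

Final answer: (e^t - e^(-t))/2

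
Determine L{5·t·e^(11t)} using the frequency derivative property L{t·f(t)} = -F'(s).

L{e^(11t)} = 1/(s-11). By frequency derivative: L{t·e^(11t)} = -d/ds[1/(s-11)] = -(-1)/(s-11)² = 1/(s-11)². Then L{5·t·e^(11t)} = 5·1/(s-11)² = 5/(s-11)²

Final answer: 5/(s-11)²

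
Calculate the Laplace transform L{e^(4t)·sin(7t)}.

L{e^(at)·sin(ωt)} = ω/((s-a)² + ω²), so L{e^(4t)·sin(7t)} = 7/((s-4)² + 49)

Final answer: 7/((s-4)² + 49)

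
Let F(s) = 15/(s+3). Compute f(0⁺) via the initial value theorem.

f(0⁺) = lim_{s→∞} s·15/(s+3) = lim_{s→∞} 15s/(s+3) = 15

Final answer: 15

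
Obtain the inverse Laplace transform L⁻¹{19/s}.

L⁻¹{c/s} = c, so L⁻¹{19/s} = 19

Final answer: 19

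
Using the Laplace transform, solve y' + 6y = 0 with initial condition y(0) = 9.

L{y'} + 6L{y} = 0. sY - 9 + 6Y = 0. Y(s+6) = 9. Y = 9/(s+6)

Final answer: y(t) = 9e^(-6t)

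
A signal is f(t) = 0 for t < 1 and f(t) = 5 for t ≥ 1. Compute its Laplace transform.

f(t) = 5·u(t-1). L{u(t-1)} = e^(-s)/s, so L{f(t)} = 5·e^(-s)/s

Final answer: 5·e^(-s)/s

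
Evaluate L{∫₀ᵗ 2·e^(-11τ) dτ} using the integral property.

L{∫₀ᵗ f(τ)dτ} = F(s)/s with F(s) = 2/(s+11), so L{∫₀ᵗ 2·e^(-11τ) dτ} = 2/(s(s+11))

Final answer: 2/(s(s+11))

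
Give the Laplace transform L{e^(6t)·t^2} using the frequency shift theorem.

L{e^(at)·t^n} = n!/(s-a)^(n+1), so L{e^(6t)·t^2} = 2/(s-6)^3

Final answer: 2/(s-6)^3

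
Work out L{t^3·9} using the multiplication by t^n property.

L{9} = 9/s. d^1/ds^1[1/s] = -1/s². d^2/ds^2[1/s] = 2/s^3. d^3/ds^3[1/s] = -6/s^4. So L{t^3} = (-1)^{3}·-6/s^4 = 6/s^4. Then L{t^3·9} = 9·6/s^4 = 54/s^4

Final answer: 54/s^4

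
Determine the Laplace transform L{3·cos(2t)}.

L{cos(ωt)} = s/(s² + ω²), so L{cos(2t)} = s/(s² + 4). Then L{3·cos(2t)} = 3·s/(s² + 4) = 3s/(s² + 4)

Final answer: 3s/(s² + 4)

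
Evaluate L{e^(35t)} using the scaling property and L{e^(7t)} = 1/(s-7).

Using L{f(at)} = (1/a)F(s/a) with a=5 and f(t) = e^(7t): L{e^(35t)} = (1/5) · 1/((s/5)-7) = (1/5) · 5/(s-35) = 1/(s-35)

Final answer: 1/(s-35)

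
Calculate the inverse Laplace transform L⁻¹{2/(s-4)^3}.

L⁻¹{n!/(s-a)^(n+1)} = t^n·e^(at), so L⁻¹{2/(s-4)^3} = t^2·e^(4t)

Final answer: t^2·e^(4t)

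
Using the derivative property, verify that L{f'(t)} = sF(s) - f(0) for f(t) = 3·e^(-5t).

f'(t) = -15e^(-5t). Direct: L{f'(t)} = -15/(s+5). Property: s·3/(s+5) - 3 = (3s - 3(s+5))/(s+5) = -15/(s+5). ✓

Final answer: -15/(s+5)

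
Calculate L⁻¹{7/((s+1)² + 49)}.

Form: b/((s-a)² + b²) → e^(at)sin(bt). With a=-1, b=7

Final answer: e^(-t)·sin(7t)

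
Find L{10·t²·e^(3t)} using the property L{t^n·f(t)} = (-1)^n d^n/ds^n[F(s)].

L{e^(3t)} = 1/(s-3). d/ds[1/(s-3)] = -1/(s-3)². d²/ds²[1/(s-3)] = 2/(s-3)³. So L{t²·e^(3t)} = (-1)² · 2/(s-3)³ = 2/(s-3)³. Then L{10·t²·e^(3t)} = 10·2/(s-3)³ = 20/(s-3)³

Final answer: 20/(s-3)³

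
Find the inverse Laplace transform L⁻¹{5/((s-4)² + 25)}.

Using frequency shift, L⁻¹{5/((s-4)² + 25)} = e^(4t)·sin(5t)

Final answer: e^(4t)·sin(5t)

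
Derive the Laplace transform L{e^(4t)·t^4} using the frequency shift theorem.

L{e^(at)·t^n} = n!/(s-a)^(n+1), so L{e^(4t)·t^4} = 24/(s-4)^5

Final answer: 24/(s-4)^5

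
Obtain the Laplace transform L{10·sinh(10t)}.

L{sinh(ωt)} = ω/(s² - ω²), so L{sinh(10t)} = 10/(s² - 100). Then L{10·sinh(10t)} = 10·10/(s² - 100) = 100/(s² - 100)

Final answer: 100/(s² - 100)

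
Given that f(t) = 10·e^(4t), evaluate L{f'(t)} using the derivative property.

f(0) = 10, F(s) = 10/(s-4). L{f'(t)} = s·F(s) - f(0) = 10s/(s-4) - 10 = (10s - 10(s-4))/(s-4) = 40/(s-4)

Final answer: 40/(s-4)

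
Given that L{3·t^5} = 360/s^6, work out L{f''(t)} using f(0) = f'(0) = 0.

L{f''(t)} = s²F(s) - sf(0) - f'(0) = s²·360/s^6 - 0 - 0 = 360/s^4

Final answer: 360/s^4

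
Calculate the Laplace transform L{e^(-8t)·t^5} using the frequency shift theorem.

L{e^(at)·t^n} = n!/(s-a)^(n+1), so L{e^(-8t)·t^5} = 120/(s+8)^6

Final answer: 120/(s+8)^6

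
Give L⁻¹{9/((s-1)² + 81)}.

Form: b/((s-a)² + b²) → e^(at)sin(bt). With a=1, b=9

Final answer: e^t·sin(9t)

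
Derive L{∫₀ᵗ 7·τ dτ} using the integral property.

L{∫₀ᵗ f(τ)dτ} = F(s)/s with f(t) = 7t. F(s) = 7/s^2, so L{∫₀ᵗ 7·τ dτ} = (7/s^2)/s = 7/s^3. (Check: ∫₀ᵗ 7·τ dτ = 7t^2/2.)

Final answer: 7/s^3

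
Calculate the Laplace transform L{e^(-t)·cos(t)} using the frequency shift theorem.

Frequency shift: L{e^(at)f(t)} = F(s-a). L{e^(-t)·cos(t)} = (s+1)/((s+1)² + 1)

Final answer: (s+1)/((s+1)² + 1)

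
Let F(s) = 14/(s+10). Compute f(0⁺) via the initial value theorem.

f(0⁺) = lim_{s→∞} s·14/(s+10) = lim_{s→∞} 14s/(s+10) = 14

Final answer: 14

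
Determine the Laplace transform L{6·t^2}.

L{t^n} = n!/s^(n+1), so L{t^2} = 2/s^3. Then L{6·t^2} = 6·2/s^3 = 12/s^3

Final answer: 12/s^3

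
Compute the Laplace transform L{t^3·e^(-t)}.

L{t^n·e^(at)} = n!/(s-a)^(n+1), so L{t^3·e^(-t)} = 6/(s+1)^4

Final answer: 6/(s+1)^4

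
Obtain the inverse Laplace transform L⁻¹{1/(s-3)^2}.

L⁻¹{n!/(s-a)^(n+1)} = t^n·e^(at), so L⁻¹{1/(s-3)^2} = t·e^(3t)

Final answer: t·e^(3t)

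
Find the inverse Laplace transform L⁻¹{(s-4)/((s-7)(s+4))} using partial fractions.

Using partial fractions, f(t) = (3e^(7t) + 8e^(-4t))/11

Final answer: (3e^(7t) + 8e^(-4t))/11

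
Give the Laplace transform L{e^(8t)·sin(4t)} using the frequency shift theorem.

Frequency shift: L{e^(at)f(t)} = F(s-a). L{e^(8t)·sin(4t)} = 4/((s-8)² + 16)

Final answer: 4/((s-8)² + 16)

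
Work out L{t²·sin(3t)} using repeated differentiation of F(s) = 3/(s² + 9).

F(s) = 3/(s² + 9). F'(s) = -6s/(s² + 9)². F''(s) = -6(9 - 3s²)/(s² + 9)³ = (18s² - 54)/(s² + 9)³. So L{t²·sin(3t)} = (-1)² F''(s) = (18s² - 54)/(s² + 9)³

Final answer: (18s² - 54)/(s² + 9)³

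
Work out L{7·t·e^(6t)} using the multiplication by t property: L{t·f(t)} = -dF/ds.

Using L{t^n·e^(at)} = n!/(s-a)^(n+1), L{t·e^(6t)} = 1/(s-6)^2, so L{7·t·e^(6t)} = 7·1/(s-6)^2 = 7/(s-6)^2

Final answer: 7/(s-6)^2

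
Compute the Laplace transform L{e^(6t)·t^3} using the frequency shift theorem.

L{e^(at)·t^n} = n!/(s-a)^(n+1), so L{e^(6t)·t^3} = 6/(s-6)^4

Final answer: 6/(s-6)^4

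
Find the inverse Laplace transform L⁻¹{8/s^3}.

L⁻¹{n!/s^(n+1)} = t^n with n=2. So L⁻¹{2/s^3} = t^2, and L⁻¹{8/s^3} = (8/2)·t^2 = 4·t^2

Final answer: 4·t^2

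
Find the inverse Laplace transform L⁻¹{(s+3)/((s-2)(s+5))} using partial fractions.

Using partial fractions, f(t) = (5e^(2t) + 2e^(-5t))/7

Final answer: (5e^(2t) + 2e^(-5t))/7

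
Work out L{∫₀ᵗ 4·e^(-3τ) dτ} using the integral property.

L{∫₀ᵗ f(τ)dτ} = F(s)/s with F(s) = 4/(s+3), so L{∫₀ᵗ 4·e^(-3τ) dτ} = 4/(s(s+3))

Final answer: 4/(s(s+3))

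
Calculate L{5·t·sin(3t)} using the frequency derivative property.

L{sin(3t)} = 3/(s² + 9). By L{t·f(t)} = -F'(s): -d/ds[3/(s² + 9)] = -(3)·(-2s)/(s² + 9)² = 6s/(s² + 9)². Then L{5·t·sin(3t)} = 5·6s/(s² + 9)² = 30s/(s² + 9)²

Final answer: 30s/(s² + 9)²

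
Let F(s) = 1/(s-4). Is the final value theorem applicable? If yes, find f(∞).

sF(s) = s/(s-4) has a pole at s = 4 in the right half-plane. Theorem does NOT apply (unstable system; f(t) = e^(4t) grows without bound).

Final answer: Not applicable (unstable)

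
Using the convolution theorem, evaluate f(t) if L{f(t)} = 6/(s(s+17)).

6/(s(s+17)) = (6/s)·(1/(s+17)) = L{6}·L{e^(-17t)}. By convolution, f(t) = 6*e^(-17t) = ∫₀ᵗ 6·e^(-17τ) dτ = 6·(1 - e^(-17t))/17

Final answer: 6·(1 - e^(-17t))/17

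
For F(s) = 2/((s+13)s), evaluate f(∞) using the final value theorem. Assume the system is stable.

f(∞) = lim_{s→0} sF(s) = lim_{s→0} 2/(s+13) = 2/13

Final answer: 2/13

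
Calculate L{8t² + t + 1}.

L{8t² + t + 1} = 8·2/s³ + 1/s² + 1/s = 16/s³ + 1/s² + 1/s

Final answer: 16/s³ + 1/s² + 1/s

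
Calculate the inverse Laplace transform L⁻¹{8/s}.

L⁻¹{c/s} = c, so L⁻¹{8/s} = 8

Final answer: 8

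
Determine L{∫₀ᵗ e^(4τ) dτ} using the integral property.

L{∫₀ᵗ f(τ)dτ} = F(s)/s with F(s) = 1/(s-4), so L{∫₀ᵗ e^(4τ) dτ} = 1/(s(s-4))

Final answer: 1/(s(s-4))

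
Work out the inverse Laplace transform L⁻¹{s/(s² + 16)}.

L⁻¹{s/(s² + 16)} = cos(4t)

Final answer: cos(4t)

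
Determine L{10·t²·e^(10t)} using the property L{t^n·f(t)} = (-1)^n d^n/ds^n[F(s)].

L{e^(10t)} = 1/(s-10). d/ds[1/(s-10)] = -1/(s-10)². d²/ds²[1/(s-10)] = 2/(s-10)³. So L{t²·e^(10t)} = (-1)² · 2/(s-10)³ = 2/(s-10)³. Then L{10·t²·e^(10t)} = 10·2/(s-10)³ = 20/(s-10)³

Final answer: 20/(s-10)³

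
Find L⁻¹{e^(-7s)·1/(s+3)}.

L⁻¹{1/(s+3)} = e^(-3t). By the time shift theorem, L⁻¹{e^(-as)F(s)} = u(t-a)f(t-a) with a=7, so L⁻¹{e^(-7s)·1/(s+3)} = u(t-7)·e^(-3(t-7))

Final answer: u(t-7)·e^(-3(t-7))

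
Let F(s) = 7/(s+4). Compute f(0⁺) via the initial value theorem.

f(0⁺) = lim_{s→∞} s·7/(s+4) = lim_{s→∞} 7s/(s+4) = 7

Final answer: 7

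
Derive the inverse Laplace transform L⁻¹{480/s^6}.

L⁻¹{n!/s^(n+1)} = t^n with n=5. So L⁻¹{120/s^6} = t^5, and L⁻¹{480/s^6} = (480/120)·t^5 = 4·t^5

Final answer: 4·t^5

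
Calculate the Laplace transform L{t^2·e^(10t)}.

L{t^n·e^(at)} = n!/(s-a)^(n+1), so L{t^2·e^(10t)} = 2/(s-10)^3

Final answer: 2/(s-10)^3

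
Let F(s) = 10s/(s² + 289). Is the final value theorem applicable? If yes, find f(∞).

The final value theorem requires all poles of sF(s) in the left half-plane. sF(s) = 10s²/(s² + 289) has poles at s = ±17i (imaginary axis). Theorem does NOT apply (oscillatory system).

Final answer: Not applicable (oscillatory)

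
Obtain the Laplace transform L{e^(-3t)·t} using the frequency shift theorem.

L{e^(at)·t^n} = n!/(s-a)^(n+1), so L{e^(-3t)·t} = 1/(s+3)^2

Final answer: 1/(s+3)^2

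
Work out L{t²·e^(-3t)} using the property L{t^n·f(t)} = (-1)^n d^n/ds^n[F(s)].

L{e^(-3t)} = 1/(s+3). d/ds[1/(s+3)] = -1/(s+3)². d²/ds²[1/(s+3)] = 2/(s+3)³. So L{t²·e^(-3t)} = (-1)² · 2/(s+3)³ = 2/(s+3)³

Final answer: 2/(s+3)³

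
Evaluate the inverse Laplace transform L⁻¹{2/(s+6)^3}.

L⁻¹{n!/(s-a)^(n+1)} = t^n·e^(at), so L⁻¹{2/(s+6)^3} = t^2·e^(-6t)

Final answer: t^2·e^(-6t)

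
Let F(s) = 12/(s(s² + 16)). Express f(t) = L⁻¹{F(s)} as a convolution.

12/(s(s² + 16)) = (1/s)·(12/(s² + 16)) = L{1}·L{3·sin(4t)}. So f(t) = 1*(3·sin(4t)) = ∫₀ᵗ 3·sin(4τ) dτ

Final answer: ∫₀ᵗ 3·sin(4τ) dτ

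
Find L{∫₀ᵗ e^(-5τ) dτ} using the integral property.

L{∫₀ᵗ f(τ)dτ} = F(s)/s with F(s) = 1/(s+5), so L{∫₀ᵗ e^(-5τ) dτ} = 1/(s(s+5))

Final answer: 1/(s(s+5))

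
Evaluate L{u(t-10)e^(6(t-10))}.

u(t-a)f(t-a) with f(t)=e^(6t). L{e^(6t)} = 1/(s-6). By time shift: e^(-10s)/(s-6)

Final answer: e^(-10s)/(s-6)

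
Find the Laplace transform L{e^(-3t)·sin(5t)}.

L{e^(at)·sin(ωt)} = ω/((s-a)² + ω²), so L{e^(-3t)·sin(5t)} = 5/((s+3)² + 25)

Final answer: 5/((s+3)² + 25)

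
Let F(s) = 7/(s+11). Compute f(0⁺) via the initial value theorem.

f(0⁺) = lim_{s→∞} s·7/(s+11) = lim_{s→∞} 7s/(s+11) = 7

Final answer: 7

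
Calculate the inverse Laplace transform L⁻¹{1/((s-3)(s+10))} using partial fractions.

Decompose: A/(s-3) + B/(s+10). A = 1/13, B = -1/13. f(t) = (e^(3t) - e^(-10t))/13

Final answer: (e^(3t) - e^(-10t))/13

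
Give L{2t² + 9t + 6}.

L{2t² + 9t + 6} = 2·2/s³ + 9/s² + 6/s = 4/s³ + 9/s² + 6/s

Final answer: 4/s³ + 9/s² + 6/s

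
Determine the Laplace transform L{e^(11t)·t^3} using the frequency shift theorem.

L{e^(at)·t^n} = n!/(s-a)^(n+1), so L{e^(11t)·t^3} = 6/(s-11)^4

Final answer: 6/(s-11)^4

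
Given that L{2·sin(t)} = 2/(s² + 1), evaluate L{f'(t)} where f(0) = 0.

L{f'(t)} = s·F(s) - f(0) = s·2/(s² + 1) - 0 = 2s/(s² + 1)

Final answer: 2s/(s² + 1)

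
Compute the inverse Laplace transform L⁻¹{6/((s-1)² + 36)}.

Using frequency shift, L⁻¹{6/((s-1)² + 36)} = e^t·sin(6t)

Final answer: e^t·sin(6t)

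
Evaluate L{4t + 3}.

L{4t + 3} = 4·L{t} + 3·L{1} = 4/s² + 3/s

Final answer: 4/s² + 3/s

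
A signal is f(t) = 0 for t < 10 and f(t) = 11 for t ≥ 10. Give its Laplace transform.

f(t) = 11·u(t-10). L{u(t-10)} = e^(-10s)/s, so L{f(t)} = 11·e^(-10s)/s

Final answer: 11·e^(-10s)/s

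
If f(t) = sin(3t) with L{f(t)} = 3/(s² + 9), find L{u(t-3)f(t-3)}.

Time shift theorem: L{u(t-a)f(t-a)} = e^(-as)F(s). Here a=3, F(s) = 3/(s² + 9), so L{u(t-3)f(t-3)} = e^(-3s)·3/(s² + 9)

Final answer: e^(-3s)·3/(s² + 9)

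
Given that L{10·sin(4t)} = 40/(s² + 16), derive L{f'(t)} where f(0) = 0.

L{f'(t)} = s·F(s) - f(0) = s·40/(s² + 16) - 0 = 40s/(s² + 16)

Final answer: 40s/(s² + 16)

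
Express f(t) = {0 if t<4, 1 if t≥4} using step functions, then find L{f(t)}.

f(t) = u(t-4). L{u(t-4)} = e^(-4s)/s, so L{f(t)} = e^(-4s)/s

Final answer: e^(-4s)/s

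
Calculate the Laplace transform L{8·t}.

L{t^n} = n!/s^(n+1), so L{t} = 1/s^2. Then L{8·t} = 8·1/s^2 = 8/s^2

Final answer: 8/s^2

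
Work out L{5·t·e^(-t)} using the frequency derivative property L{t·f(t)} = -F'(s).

L{e^(-t)} = 1/(s+1). By frequency derivative: L{t·e^(-t)} = -d/ds[1/(s+1)] = -(-1)/(s+1)² = 1/(s+1)². Then L{5·t·e^(-t)} = 5·1/(s+1)² = 5/(s+1)²

Final answer: 5/(s+1)²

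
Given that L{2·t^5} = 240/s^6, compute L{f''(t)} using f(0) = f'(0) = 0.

L{f''(t)} = s²F(s) - sf(0) - f'(0) = s²·240/s^6 - 0 - 0 = 240/s^4

Final answer: 240/s^4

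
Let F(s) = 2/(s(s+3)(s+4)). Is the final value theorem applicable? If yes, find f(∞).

Poles of sF(s) = 2/((s+3)(s+4)) are at s = -3 and s = -4, both in the left half-plane. Theorem applies. f(∞) = lim_{s→0} sF(s) = 2/(3·4) = 1/6

Final answer: 1/6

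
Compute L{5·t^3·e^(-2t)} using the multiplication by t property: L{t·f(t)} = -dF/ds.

Using L{t^n·e^(at)} = n!/(s-a)^(n+1), L{t^3·e^(-2t)} = 6/(s+2)^4, so L{5·t^3·e^(-2t)} = 5·6/(s+2)^4 = 30/(s+2)^4

Final answer: 30/(s+2)^4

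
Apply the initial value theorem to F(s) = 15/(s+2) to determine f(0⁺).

f(0⁺) = lim_{s→∞} s·15/(s+2) = lim_{s→∞} 15s/(s+2) = 15

Final answer: 15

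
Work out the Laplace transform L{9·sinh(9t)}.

L{sinh(ωt)} = ω/(s² - ω²), so L{sinh(9t)} = 9/(s² - 81). Then L{9·sinh(9t)} = 9·9/(s² - 81) = 81/(s² - 81)

Final answer: 81/(s² - 81)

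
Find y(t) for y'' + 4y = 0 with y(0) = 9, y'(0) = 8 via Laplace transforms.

L{y''} + 4L{y} = 0. s²Y - 9s - 8 + 4Y = 0. Y(s² + 4) = 9s + 8. Y = (9s + 8)/(s² + 4). Inverting: y(t) = 9cos(2t) + 4sin(2t)

Final answer: y(t) = 9cos(2t) + 4sin(2t)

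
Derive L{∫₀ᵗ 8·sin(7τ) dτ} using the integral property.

L{∫₀ᵗ f(τ)dτ} = F(s)/s with F(s) = 56/(s² + 49), so the result is (56/(s² + 49))/s = 56/(s(s² + 49))

Final answer: 56/(s(s² + 49))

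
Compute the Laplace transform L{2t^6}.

L{2t^6} = 2 · L{t^6} = 2 · 720/s^7 = 1440/s^7

Final answer: 1440/s^7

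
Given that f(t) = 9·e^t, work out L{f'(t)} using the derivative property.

f(0) = 9, F(s) = 9/(s-1). L{f'(t)} = s·F(s) - f(0) = 9s/(s-1) - 9 = (9s - 9(s-1))/(s-1) = 9/(s-1)

Final answer: 9/(s-1)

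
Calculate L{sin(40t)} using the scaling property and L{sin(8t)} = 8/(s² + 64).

Using L{f(at)} = (1/a)F(s/a) with a=5: L{sin(40t)} = (1/5) · 8/((s/5)² + 64) = (1/5) · 8·25/(s² + 1600) = 40/(s² + 1600)

Final answer: 40/(s² + 1600)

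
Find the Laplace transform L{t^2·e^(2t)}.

L{t^n·e^(at)} = n!/(s-a)^(n+1), so L{t^2·e^(2t)} = 2/(s-2)^3

Final answer: 2/(s-2)^3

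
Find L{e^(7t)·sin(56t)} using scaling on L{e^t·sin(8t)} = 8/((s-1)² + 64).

Scaling with a=7: L{e^(7t)·sin(56t)} = (1/7) · 8/((s/7-1)² + 64). Simplifying: 56/((s-7)² + 3136)

Final answer: 56/((s-7)² + 3136)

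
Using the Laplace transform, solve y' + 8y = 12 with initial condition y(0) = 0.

sY + 8Y = 12/s. Y = 12/(s(s+8)). Partial fractions: Y = 3/2/s - 3/2/(s+8)

Final answer: y(t) = 3/2(1 - e^(-8t))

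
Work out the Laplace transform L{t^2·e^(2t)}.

L{t^n·e^(at)} = n!/(s-a)^(n+1), so L{t^2·e^(2t)} = 2/(s-2)^3

Final answer: 2/(s-2)^3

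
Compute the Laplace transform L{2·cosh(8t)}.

L{cosh(ωt)} = s/(s² - ω²), so L{cosh(8t)} = s/(s² - 64). Then L{2·cosh(8t)} = 2·s/(s² - 64) = 2s/(s² - 64)

Final answer: 2s/(s² - 64)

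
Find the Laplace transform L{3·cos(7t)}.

L{cos(ωt)} = s/(s² + ω²), so L{cos(7t)} = s/(s² + 49). Then L{3·cos(7t)} = 3·s/(s² + 49) = 3s/(s² + 49)

Final answer: 3s/(s² + 49)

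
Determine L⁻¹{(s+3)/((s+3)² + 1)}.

Using frequency shift: L⁻¹{(s-a)/((s-a)² + b²)} = e^(at)cos(bt). Here a=-3, b=1

Final answer: e^(-3t)·cos(t)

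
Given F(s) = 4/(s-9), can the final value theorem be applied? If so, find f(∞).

sF(s) = 4s/(s-9) has a pole at s = 9 in the right half-plane. Theorem does NOT apply (unstable system; f(t) = 4·e^(9t) grows without bound).

Final answer: Not applicable (unstable)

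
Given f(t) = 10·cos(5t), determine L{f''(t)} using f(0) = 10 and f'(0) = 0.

F(s) = 10s/(s² + 25). L{f''(t)} = s²F(s) - sf(0) - f'(0) = 10s³/(s² + 25) - 10s = (10s³ - 10s(s² + 25))/(s² + 25) = -250s/(s² + 25)

Final answer: -250s/(s² + 25)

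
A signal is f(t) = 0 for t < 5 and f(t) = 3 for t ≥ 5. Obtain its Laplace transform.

f(t) = 3·u(t-5). L{u(t-5)} = e^(-5s)/s, so L{f(t)} = 3·e^(-5s)/s

Final answer: 3·e^(-5s)/s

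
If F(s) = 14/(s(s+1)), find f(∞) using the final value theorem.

f(∞) = lim_{s→0} s·14/(s(s+1)) = lim_{s→0} 14/(s+1) = 14/1 = 14

Final answer: 14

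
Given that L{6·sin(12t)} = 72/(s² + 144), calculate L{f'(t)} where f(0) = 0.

L{f'(t)} = s·F(s) - f(0) = s·72/(s² + 144) - 0 = 72s/(s² + 144)

Final answer: 72s/(s² + 144)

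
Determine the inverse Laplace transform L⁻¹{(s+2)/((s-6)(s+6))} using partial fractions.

Using partial fractions, f(t) = (8e^(6t) + 4e^(-6t))/12

Final answer: (8e^(6t) + 4e^(-6t))/12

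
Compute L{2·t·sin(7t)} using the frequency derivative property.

L{sin(7t)} = 7/(s² + 49). By L{t·f(t)} = -F'(s): -d/ds[7/(s² + 49)] = -(7)·(-2s)/(s² + 49)² = 14s/(s² + 49)². Then L{2·t·sin(7t)} = 2·14s/(s² + 49)² = 28s/(s² + 49)²

Final answer: 28s/(s² + 49)²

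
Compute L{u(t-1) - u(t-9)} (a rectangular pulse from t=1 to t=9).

L{u(t-a)} = e^(-as)/s. L{u(t-1) - u(t-9)} = (e^(-s) - e^(-9s))/s

Final answer: (e^(-s) - e^(-9s))/s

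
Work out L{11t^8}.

L{t^n} = n!/s^(n+1). So L{11t^8} = 11·8!/s^9 = 443520/s^9

Final answer: 443520/s^9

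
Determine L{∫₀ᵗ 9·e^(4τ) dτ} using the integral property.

L{∫₀ᵗ f(τ)dτ} = F(s)/s with F(s) = 9/(s-4), so L{∫₀ᵗ 9·e^(4τ) dτ} = 9/(s(s-4))

Final answer: 9/(s(s-4))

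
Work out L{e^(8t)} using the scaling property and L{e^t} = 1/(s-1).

Using L{f(at)} = (1/a)F(s/a) with a=8 and f(t) = e^t: L{e^(8t)} = (1/8) · 1/((s/8)-1) = (1/8) · 8/(s-8) = 1/(s-8)

Final answer: 1/(s-8)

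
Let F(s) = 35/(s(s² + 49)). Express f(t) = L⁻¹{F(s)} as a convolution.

35/(s(s² + 49)) = (1/s)·(35/(s² + 49)) = L{1}·L{5·sin(7t)}. So f(t) = 1*(5·sin(7t)) = ∫₀ᵗ 5·sin(7τ) dτ

Final answer: ∫₀ᵗ 5·sin(7τ) dτ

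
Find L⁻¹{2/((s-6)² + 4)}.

Form: b/((s-a)² + b²) → e^(at)sin(bt). With a=6, b=2

Final answer: e^(6t)·sin(2t)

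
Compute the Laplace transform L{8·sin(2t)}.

L{sin(ωt)} = ω/(s² + ω²), so L{sin(2t)} = 2/(s² + 4). Then L{8·sin(2t)} = 8·2/(s² + 4) = 16/(s² + 4)

Final answer: 16/(s² + 4)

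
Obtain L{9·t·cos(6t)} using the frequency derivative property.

L{cos(6t)} = s/(s² + 36). Derivative: d/ds[s/(s² + 36)] = [(s² + 36) - s·2s]/(s² + 36)² = (36 - s²)/(s² + 36)². So L{t·cos(6t)} = -F'(s) = (s² - 36)/(s² + 36)². Then L{9·t·cos(6t)} = 9·(s² - 36)/(s² + 36)²

Final answer: 9·(s² - 36)/(s² + 36)²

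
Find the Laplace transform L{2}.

L{2} = 2 · L{1} = 2/s

Final answer: 2/s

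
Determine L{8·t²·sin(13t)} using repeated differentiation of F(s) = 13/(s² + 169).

F(s) = 13/(s² + 169). F'(s) = -26s/(s² + 169)². F''(s) = -26(169 - 3s²)/(s² + 169)³ = (78s² - 4394)/(s² + 169)³. So L{t²·sin(13t)} = (-1)² F''(s) = (78s² - 4394)/(s² + 169)³. Then L{8·t²·sin(13t)} = 8·(78s² - 4394)/(s² + 169)³ = (624s² - 35152)/(s² + 169)³

Final answer: (624s² - 35152)/(s² + 169)³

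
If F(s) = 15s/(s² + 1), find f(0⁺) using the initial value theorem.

f(0⁺) = lim_{s→∞} s·15s/(s² + 1) = lim_{s→∞} 15s²/(s² + 1) = 15

Final answer: 15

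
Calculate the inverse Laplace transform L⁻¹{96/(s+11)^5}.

L⁻¹{n!/(s-a)^(n+1)} = t^n·e^(at) with n=4, a=-11. So L⁻¹{24/(s+11)^5} = t^4·e^(-11t), and L⁻¹{96/(s+11)^5} = (96/24)·t^4·e^(-11t) = 4·t^4·e^(-11t)

Final answer: 4·t^4·e^(-11t)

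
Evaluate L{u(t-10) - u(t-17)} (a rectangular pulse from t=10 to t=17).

L{u(t-a)} = e^(-as)/s. L{u(t-10) - u(t-17)} = (e^(-10s) - e^(-17s))/s

Final answer: (e^(-10s) - e^(-17s))/s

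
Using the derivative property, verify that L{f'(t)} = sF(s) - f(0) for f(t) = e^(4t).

f'(t) = 4e^(4t). Direct: L{f'(t)} = 4/(s-4). Property: s·1/(s-4) - 1 = (s - (s-4))/(s-4) = 4/(s-4). ✓

Final answer: 4/(s-4)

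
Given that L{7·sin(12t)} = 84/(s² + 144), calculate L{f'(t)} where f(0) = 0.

L{f'(t)} = s·F(s) - f(0) = s·84/(s² + 144) - 0 = 84s/(s² + 144)

Final answer: 84s/(s² + 144)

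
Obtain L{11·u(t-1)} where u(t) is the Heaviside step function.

L{u(t-a)} = e^(-as)/s. Here a=1, so L{u(t-1)} = e^(-s)/s, and L{11·u(t-1)} = 11·e^(-s)/s

Final answer: 11·e^(-s)/s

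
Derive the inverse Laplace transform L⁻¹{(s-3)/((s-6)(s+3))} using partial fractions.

Using partial fractions, f(t) = (3e^(6t) + 6e^(-3t))/9

Final answer: (3e^(6t) + 6e^(-3t))/9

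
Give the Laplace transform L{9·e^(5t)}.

L{e^(at)} = 1/(s-a), so L{e^(5t)} = 1/(s-5). Then L{9·e^(5t)} = 9/(s-5)

Final answer: 9/(s-5)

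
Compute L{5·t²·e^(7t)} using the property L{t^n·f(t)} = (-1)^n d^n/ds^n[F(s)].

L{e^(7t)} = 1/(s-7). d/ds[1/(s-7)] = -1/(s-7)². d²/ds²[1/(s-7)] = 2/(s-7)³. So L{t²·e^(7t)} = (-1)² · 2/(s-7)³ = 2/(s-7)³. Then L{5·t²·e^(7t)} = 5·2/(s-7)³ = 10/(s-7)³

Final answer: 10/(s-7)³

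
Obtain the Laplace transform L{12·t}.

L{t^n} = n!/s^(n+1), so L{t} = 1/s^2. Then L{12·t} = 12·1/s^2 = 12/s^2

Final answer: 12/s^2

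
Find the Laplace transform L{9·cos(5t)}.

L{cos(ωt)} = s/(s² + ω²), so L{cos(5t)} = s/(s² + 25). Then L{9·cos(5t)} = 9·s/(s² + 25) = 9s/(s² + 25)

Final answer: 9s/(s² + 25)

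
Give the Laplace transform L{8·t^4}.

L{t^n} = n!/s^(n+1), so L{t^4} = 24/s^5. Then L{8·t^4} = 8·24/s^5 = 192/s^5

Final answer: 192/s^5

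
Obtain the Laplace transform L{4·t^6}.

L{t^n} = n!/s^(n+1), so L{t^6} = 720/s^7. Then L{4·t^6} = 4·720/s^7 = 2880/s^7

Final answer: 2880/s^7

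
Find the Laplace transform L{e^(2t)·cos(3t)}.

L{e^(at)·cos(ωt)} = (s-a)/((s-a)² + ω²), so L{e^(2t)·cos(3t)} = (s-2)/((s-2)² + 9)

Final answer: (s-2)/((s-2)² + 9)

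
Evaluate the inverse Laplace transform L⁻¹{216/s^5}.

L⁻¹{n!/s^(n+1)} = t^n with n=4. So L⁻¹{24/s^5} = t^4, and L⁻¹{216/s^5} = (216/24)·t^4 = 9·t^4

Final answer: 9·t^4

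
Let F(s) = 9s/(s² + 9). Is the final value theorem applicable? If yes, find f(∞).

The final value theorem requires all poles of sF(s) in the left half-plane. sF(s) = 9s²/(s² + 9) has poles at s = ±3i (imaginary axis). Theorem does NOT apply (oscillatory system).

Final answer: Not applicable (oscillatory)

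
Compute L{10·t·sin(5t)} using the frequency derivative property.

L{sin(5t)} = 5/(s² + 25). By L{t·f(t)} = -F'(s): -d/ds[5/(s² + 25)] = -(5)·(-2s)/(s² + 25)² = 10s/(s² + 25)². Then L{10·t·sin(5t)} = 10·10s/(s² + 25)² = 100s/(s² + 25)²

Final answer: 100s/(s² + 25)²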